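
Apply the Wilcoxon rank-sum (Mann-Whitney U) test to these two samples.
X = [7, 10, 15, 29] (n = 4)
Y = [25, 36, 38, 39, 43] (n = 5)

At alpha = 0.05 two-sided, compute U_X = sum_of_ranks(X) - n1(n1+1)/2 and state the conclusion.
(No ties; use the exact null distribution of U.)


Step 1: Combine and sort all 9 observations; assign midranks.
sorted (value, group): (7,X), (10,X), (15,X), (25,Y), (29,X), (36,Y), (38,Y), (39,Y), (43,Y)
ranks: 7->1, 10->2, 15->3, 25->4, 29->5, 36->6, 38->7, 39->8, 43->9
Step 2: Rank sum for X: R1 = 1 + 2 + 3 + 5 = 11.
Step 3: U_X = R1 - n1(n1+1)/2 = 11 - 4*5/2 = 11 - 10 = 1.
       U_Y = n1*n2 - U_X = 20 - 1 = 19.
Step 4: No ties, so the exact null distribution of U (based on enumerating the C(9,4) = 126 equally likely rank assignments) gives the two-sided p-value.
Step 5: p-value = 0.031746; compare to alpha = 0.05. reject H0.

U_X = 1, p = 0.031746, reject H0 at alpha = 0.05.


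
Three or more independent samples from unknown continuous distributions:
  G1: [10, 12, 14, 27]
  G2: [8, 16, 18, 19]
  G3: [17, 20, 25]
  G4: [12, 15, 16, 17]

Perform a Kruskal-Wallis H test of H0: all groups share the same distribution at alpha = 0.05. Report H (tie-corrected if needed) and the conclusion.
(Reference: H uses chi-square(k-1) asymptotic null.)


Step 1: Combine all N = 15 observations and assign midranks.
sorted (value, group, rank): (8,G2,1), (10,G1,2), (12,G1,3.5), (12,G4,3.5), (14,G1,5), (15,G4,6), (16,G2,7.5), (16,G4,7.5), (17,G3,9.5), (17,G4,9.5), (18,G2,11), (19,G2,12), (20,G3,13), (25,G3,14), (27,G1,15)
Step 2: Sum ranks within each group.
R_1 = 25.5 (n_1 = 4)
R_2 = 31.5 (n_2 = 4)
R_3 = 36.5 (n_3 = 3)
R_4 = 26.5 (n_4 = 4)
Step 3: H = 12/(N(N+1)) * sum(R_i^2/n_i) - 3(N+1)
     = 12/(15*16) * (25.5^2/4 + 31.5^2/4 + 36.5^2/3 + 26.5^2/4) - 3*16
     = 0.050000 * 1030.27 - 48
     = 3.513542.
Step 4: Ties present; correction factor C = 1 - 18/(15^3 - 15) = 0.994643. Corrected H = 3.513542 / 0.994643 = 3.532466.
Step 5: Under H0, H ~ chi^2(3); p-value = 0.316576.
Step 6: alpha = 0.05. fail to reject H0.

H = 3.5325, df = 3, p = 0.316576, fail to reject H0.


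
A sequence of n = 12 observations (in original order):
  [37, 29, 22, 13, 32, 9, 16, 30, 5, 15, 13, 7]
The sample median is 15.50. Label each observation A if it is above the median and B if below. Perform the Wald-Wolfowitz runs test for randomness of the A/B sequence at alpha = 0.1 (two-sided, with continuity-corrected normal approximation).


Step 1: Compute median = 15.50; label A = above, B = below.
Labels in order: AAABABAABBBB  (n_A = 6, n_B = 6)
Step 2: Count runs R = 6.
Step 3: Under H0 (random ordering), E[R] = 2*n_A*n_B/(n_A+n_B) + 1 = 2*6*6/12 + 1 = 7.0000.
        Var[R] = 2*n_A*n_B*(2*n_A*n_B - n_A - n_B) / ((n_A+n_B)^2 * (n_A+n_B-1)) = 4320/1584 = 2.7273.
        SD[R] = 1.6514.
Step 4: Continuity-corrected z = (R + 0.5 - E[R]) / SD[R] = (6 + 0.5 - 7.0000) / 1.6514 = -0.3028.
Step 5: Two-sided p-value via normal approximation = 2*(1 - Phi(|z|)) = 0.762069.
Step 6: alpha = 0.1. fail to reject H0.

R = 6, z = -0.3028, p = 0.762069, fail to reject H0.


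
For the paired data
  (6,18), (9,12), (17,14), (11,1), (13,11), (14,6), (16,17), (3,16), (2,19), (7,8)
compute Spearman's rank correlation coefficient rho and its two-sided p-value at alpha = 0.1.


Step 1: Rank x and y separately (midranks; no ties here).
rank(x): 6->3, 9->5, 17->10, 11->6, 13->7, 14->8, 16->9, 3->2, 2->1, 7->4
rank(y): 18->9, 12->5, 14->6, 1->1, 11->4, 6->2, 17->8, 16->7, 19->10, 8->3
Step 2: d_i = R_x(i) - R_y(i); compute d_i^2.
  (3-9)^2=36, (5-5)^2=0, (10-6)^2=16, (6-1)^2=25, (7-4)^2=9, (8-2)^2=36, (9-8)^2=1, (2-7)^2=25, (1-10)^2=81, (4-3)^2=1
sum(d^2) = 230.
Step 3: rho = 1 - 6*230 / (10*(10^2 - 1)) = 1 - 1380/990 = -0.393939.
Step 4: Under H0, t = rho * sqrt((n-2)/(1-rho^2)) = -1.2123 ~ t(8).
Step 5: Two-sided p-value from the t-distribution with 8 df = 0.259998.
Step 6: alpha = 0.1. fail to reject H0.

rho = -0.3939, p = 0.259998, fail to reject H0 at alpha = 0.1.


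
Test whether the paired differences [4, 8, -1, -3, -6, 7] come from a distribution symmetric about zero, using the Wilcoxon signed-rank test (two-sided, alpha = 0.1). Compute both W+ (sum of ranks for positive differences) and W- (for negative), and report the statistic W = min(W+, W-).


Step 1: Drop any zero differences (none here) and take |d_i|.
|d| = [4, 8, 1, 3, 6, 7]
Step 2: Midrank |d_i| (ties get averaged ranks).
ranks: |4|->3, |8|->6, |1|->1, |3|->2, |6|->4, |7|->5
Step 3: Attach original signs; sum ranks with positive sign and with negative sign.
W+ = 3 + 6 + 5 = 14
W- = 1 + 2 + 4 = 7
(Check: W+ + W- = 21 should equal n(n+1)/2 = 21.)
Step 4: Test statistic W = min(W+, W-) = 7.
Step 5: No ties, so the exact null distribution over the 2^6 = 64 sign assignments gives the two-sided p-value = 0.562500.
Step 6: alpha = 0.1. fail to reject H0.

W+ = 14, W- = 7, W = min = 7, p = 0.562500, fail to reject H0.


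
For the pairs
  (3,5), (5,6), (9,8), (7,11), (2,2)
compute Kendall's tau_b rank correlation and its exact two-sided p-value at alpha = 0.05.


Step 1: Enumerate the 10 unordered pairs (i,j) with i<j and classify each by sign(x_j-x_i) * sign(y_j-y_i).
  (1,2):dx=+2,dy=+1->C; (1,3):dx=+6,dy=+3->C; (1,4):dx=+4,dy=+6->C; (1,5):dx=-1,dy=-3->C
  (2,3):dx=+4,dy=+2->C; (2,4):dx=+2,dy=+5->C; (2,5):dx=-3,dy=-4->C; (3,4):dx=-2,dy=+3->D
  (3,5):dx=-7,dy=-6->C; (4,5):dx=-5,dy=-9->C
Step 2: C = 9, D = 1, total pairs = 10.
Step 3: tau = (C - D)/(n(n-1)/2) = (9 - 1)/10 = 0.800000.
Step 4: Exact two-sided p-value (enumerate n! = 120 permutations of y under H0): p = 0.083333.
Step 5: alpha = 0.05. fail to reject H0.

tau_b = 0.8000 (C=9, D=1), p = 0.083333, fail to reject H0.


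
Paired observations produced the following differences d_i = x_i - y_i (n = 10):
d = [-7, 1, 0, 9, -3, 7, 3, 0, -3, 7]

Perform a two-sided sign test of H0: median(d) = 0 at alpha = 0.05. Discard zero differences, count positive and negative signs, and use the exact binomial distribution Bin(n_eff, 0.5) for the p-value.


Step 1: Discard zero differences. Original n = 10; n_eff = number of nonzero differences = 8.
Nonzero differences (with sign): -7, +1, +9, -3, +7, +3, -3, +7
Step 2: Count signs: positive = 5, negative = 3.
Step 3: Under H0: P(positive) = 0.5, so the number of positives S ~ Bin(8, 0.5).
Step 4: Two-sided exact p-value = sum of Bin(8,0.5) probabilities at or below the observed probability = 0.726562.
Step 5: alpha = 0.05. fail to reject H0.

n_eff = 8, pos = 5, neg = 3, p = 0.726562, fail to reject H0.


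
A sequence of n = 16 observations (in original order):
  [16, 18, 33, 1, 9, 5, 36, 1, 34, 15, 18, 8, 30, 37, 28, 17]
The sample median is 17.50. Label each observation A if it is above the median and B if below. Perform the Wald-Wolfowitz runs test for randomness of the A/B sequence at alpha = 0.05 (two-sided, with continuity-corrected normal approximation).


Step 1: Compute median = 17.50; label A = above, B = below.
Labels in order: BAABBBABABABAAAB  (n_A = 8, n_B = 8)
Step 2: Count runs R = 11.
Step 3: Under H0 (random ordering), E[R] = 2*n_A*n_B/(n_A+n_B) + 1 = 2*8*8/16 + 1 = 9.0000.
        Var[R] = 2*n_A*n_B*(2*n_A*n_B - n_A - n_B) / ((n_A+n_B)^2 * (n_A+n_B-1)) = 14336/3840 = 3.7333.
        SD[R] = 1.9322.
Step 4: Continuity-corrected z = (R - 0.5 - E[R]) / SD[R] = (11 - 0.5 - 9.0000) / 1.9322 = 0.7763.
Step 5: Two-sided p-value via normal approximation = 2*(1 - Phi(|z|)) = 0.437558.
Step 6: alpha = 0.05. fail to reject H0.

R = 11, z = 0.7763, p = 0.437558, fail to reject H0.


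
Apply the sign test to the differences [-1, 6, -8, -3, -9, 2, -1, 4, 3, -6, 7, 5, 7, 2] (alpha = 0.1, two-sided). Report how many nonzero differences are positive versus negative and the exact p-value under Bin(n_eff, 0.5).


Step 1: Discard zero differences. Original n = 14; n_eff = number of nonzero differences = 14.
Nonzero differences (with sign): -1, +6, -8, -3, -9, +2, -1, +4, +3, -6, +7, +5, +7, +2
Step 2: Count signs: positive = 8, negative = 6.
Step 3: Under H0: P(positive) = 0.5, so the number of positives S ~ Bin(14, 0.5).
Step 4: Two-sided exact p-value = sum of Bin(14,0.5) probabilities at or below the observed probability = 0.790527.
Step 5: alpha = 0.1. fail to reject H0.

n_eff = 14, pos = 8, neg = 6, p = 0.790527, fail to reject H0.


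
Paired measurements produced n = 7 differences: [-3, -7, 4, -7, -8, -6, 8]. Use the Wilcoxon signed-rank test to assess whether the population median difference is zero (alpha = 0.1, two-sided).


Step 1: Drop any zero differences (none here) and take |d_i|.
|d| = [3, 7, 4, 7, 8, 6, 8]
Step 2: Midrank |d_i| (ties get averaged ranks).
ranks: |3|->1, |7|->4.5, |4|->2, |7|->4.5, |8|->6.5, |6|->3, |8|->6.5
Step 3: Attach original signs; sum ranks with positive sign and with negative sign.
W+ = 2 + 6.5 = 8.5
W- = 1 + 4.5 + 4.5 + 6.5 + 3 = 19.5
(Check: W+ + W- = 28 should equal n(n+1)/2 = 28.)
Step 4: Test statistic W = min(W+, W-) = 8.5.
Step 5: Ties in |d|, so use the tie-corrected normal approximation.
        E[W] = n(n+1)/4 = 7*8/4 = 14.
        Tie groups: |d|=7 (t=2), |d|=8 (t=2); sum(t^3 - t) = 12.
        Var[W] = n(n+1)(2n+1)/24 - sum(t^3-t)/48 = 840/24 - 12/48 = 34.75.
        z = (W - E[W]) / sqrt(Var[W]) = (8.5 - 14) / 5.8949 = -0.9330.
        Two-sided p = 2*Phi(z) = 0.350816.
Step 6: alpha = 0.1. fail to reject H0.

W+ = 8.5, W- = 19.5, W = min = 8.5, p = 0.350816, fail to reject H0.


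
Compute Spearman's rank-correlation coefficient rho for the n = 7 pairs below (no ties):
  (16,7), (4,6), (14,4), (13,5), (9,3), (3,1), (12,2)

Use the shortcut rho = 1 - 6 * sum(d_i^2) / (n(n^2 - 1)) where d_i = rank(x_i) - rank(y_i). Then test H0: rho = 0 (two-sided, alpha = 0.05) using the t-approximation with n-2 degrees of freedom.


Step 1: Rank x and y separately (midranks; no ties here).
rank(x): 16->7, 4->2, 14->6, 13->5, 9->3, 3->1, 12->4
rank(y): 7->7, 6->6, 4->4, 5->5, 3->3, 1->1, 2->2
Step 2: d_i = R_x(i) - R_y(i); compute d_i^2.
  (7-7)^2=0, (2-6)^2=16, (6-4)^2=4, (5-5)^2=0, (3-3)^2=0, (1-1)^2=0, (4-2)^2=4
sum(d^2) = 24.
Step 3: rho = 1 - 6*24 / (7*(7^2 - 1)) = 1 - 144/336 = 0.571429.
Step 4: Under H0, t = rho * sqrt((n-2)/(1-rho^2)) = 1.5570 ~ t(5).
Step 5: Two-sided p-value from the t-distribution with 5 df = 0.180202.
Step 6: alpha = 0.05. fail to reject H0.

rho = 0.5714, p = 0.180202, fail to reject H0 at alpha = 0.05.


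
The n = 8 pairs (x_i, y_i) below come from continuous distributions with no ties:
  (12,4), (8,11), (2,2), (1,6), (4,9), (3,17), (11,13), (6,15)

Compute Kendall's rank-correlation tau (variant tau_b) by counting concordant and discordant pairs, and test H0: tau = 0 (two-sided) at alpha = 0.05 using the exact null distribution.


Step 1: Enumerate the 28 unordered pairs (i,j) with i<j and classify each by sign(x_j-x_i) * sign(y_j-y_i).
  (1,2):dx=-4,dy=+7->D; (1,3):dx=-10,dy=-2->C; (1,4):dx=-11,dy=+2->D; (1,5):dx=-8,dy=+5->D
  (1,6):dx=-9,dy=+13->D; (1,7):dx=-1,dy=+9->D; (1,8):dx=-6,dy=+11->D; (2,3):dx=-6,dy=-9->C
  (2,4):dx=-7,dy=-5->C; (2,5):dx=-4,dy=-2->C; (2,6):dx=-5,dy=+6->D; (2,7):dx=+3,dy=+2->C
  (2,8):dx=-2,dy=+4->D; (3,4):dx=-1,dy=+4->D; (3,5):dx=+2,dy=+7->C; (3,6):dx=+1,dy=+15->C
  (3,7):dx=+9,dy=+11->C; (3,8):dx=+4,dy=+13->C; (4,5):dx=+3,dy=+3->C; (4,6):dx=+2,dy=+11->C
  (4,7):dx=+10,dy=+7->C; (4,8):dx=+5,dy=+9->C; (5,6):dx=-1,dy=+8->D; (5,7):dx=+7,dy=+4->C
  (5,8):dx=+2,dy=+6->C; (6,7):dx=+8,dy=-4->D; (6,8):dx=+3,dy=-2->D; (7,8):dx=-5,dy=+2->D
Step 2: C = 15, D = 13, total pairs = 28.
Step 3: tau = (C - D)/(n(n-1)/2) = (15 - 13)/28 = 0.071429.
Step 4: Exact two-sided p-value (enumerate n! = 40320 permutations of y under H0): p = 0.904861.
Step 5: alpha = 0.05. fail to reject H0.

tau_b = 0.0714 (C=15, D=13), p = 0.904861, fail to reject H0.


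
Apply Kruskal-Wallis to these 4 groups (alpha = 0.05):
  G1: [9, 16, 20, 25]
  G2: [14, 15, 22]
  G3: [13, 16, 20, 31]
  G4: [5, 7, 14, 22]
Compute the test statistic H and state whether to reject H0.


Step 1: Combine all N = 15 observations and assign midranks.
sorted (value, group, rank): (5,G4,1), (7,G4,2), (9,G1,3), (13,G3,4), (14,G2,5.5), (14,G4,5.5), (15,G2,7), (16,G1,8.5), (16,G3,8.5), (20,G1,10.5), (20,G3,10.5), (22,G2,12.5), (22,G4,12.5), (25,G1,14), (31,G3,15)
Step 2: Sum ranks within each group.
R_1 = 36 (n_1 = 4)
R_2 = 25 (n_2 = 3)
R_3 = 38 (n_3 = 4)
R_4 = 21 (n_4 = 4)
Step 3: H = 12/(N(N+1)) * sum(R_i^2/n_i) - 3(N+1)
     = 12/(15*16) * (36^2/4 + 25^2/3 + 38^2/4 + 21^2/4) - 3*16
     = 0.050000 * 1003.58 - 48
     = 2.179167.
Step 4: Ties present; correction factor C = 1 - 24/(15^3 - 15) = 0.992857. Corrected H = 2.179167 / 0.992857 = 2.194844.
Step 5: Under H0, H ~ chi^2(3); p-value = 0.532965.
Step 6: alpha = 0.05. fail to reject H0.

H = 2.1948, df = 3, p = 0.532965, fail to reject H0.


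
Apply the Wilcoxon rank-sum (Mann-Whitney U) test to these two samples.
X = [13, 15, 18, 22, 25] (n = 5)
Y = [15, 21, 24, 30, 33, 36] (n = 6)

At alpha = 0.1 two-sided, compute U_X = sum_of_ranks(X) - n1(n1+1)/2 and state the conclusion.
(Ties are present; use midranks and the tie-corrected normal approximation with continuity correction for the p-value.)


Step 1: Combine and sort all 11 observations; assign midranks.
sorted (value, group): (13,X), (15,X), (15,Y), (18,X), (21,Y), (22,X), (24,Y), (25,X), (30,Y), (33,Y), (36,Y)
ranks: 13->1, 15->2.5, 15->2.5, 18->4, 21->5, 22->6, 24->7, 25->8, 30->9, 33->10, 36->11
Step 2: Rank sum for X: R1 = 1 + 2.5 + 4 + 6 + 8 = 21.5.
Step 3: U_X = R1 - n1(n1+1)/2 = 21.5 - 5*6/2 = 21.5 - 15 = 6.5.
       U_Y = n1*n2 - U_X = 30 - 6.5 = 23.5.
Step 4: Ties are present, so use the tie-corrected normal approximation (with continuity correction) for the p-value.
Step 5: p-value = 0.143215; compare to alpha = 0.1. fail to reject H0.

U_X = 6.5, p = 0.143215, fail to reject H0 at alpha = 0.1.


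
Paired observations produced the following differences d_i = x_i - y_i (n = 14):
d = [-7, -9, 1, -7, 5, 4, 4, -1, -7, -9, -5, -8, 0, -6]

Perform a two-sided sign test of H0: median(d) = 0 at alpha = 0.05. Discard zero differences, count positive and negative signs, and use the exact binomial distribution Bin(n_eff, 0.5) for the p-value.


Step 1: Discard zero differences. Original n = 14; n_eff = number of nonzero differences = 13.
Nonzero differences (with sign): -7, -9, +1, -7, +5, +4, +4, -1, -7, -9, -5, -8, -6
Step 2: Count signs: positive = 4, negative = 9.
Step 3: Under H0: P(positive) = 0.5, so the number of positives S ~ Bin(13, 0.5).
Step 4: Two-sided exact p-value = sum of Bin(13,0.5) probabilities at or below the observed probability = 0.266846.
Step 5: alpha = 0.05. fail to reject H0.

n_eff = 13, pos = 4, neg = 9, p = 0.266846, fail to reject H0.


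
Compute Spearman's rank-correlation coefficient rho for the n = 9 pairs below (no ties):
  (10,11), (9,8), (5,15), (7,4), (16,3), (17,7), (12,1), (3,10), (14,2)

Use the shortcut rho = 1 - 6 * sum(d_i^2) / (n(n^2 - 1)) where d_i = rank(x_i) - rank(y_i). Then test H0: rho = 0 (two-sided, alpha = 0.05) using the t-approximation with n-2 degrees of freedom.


Step 1: Rank x and y separately (midranks; no ties here).
rank(x): 10->5, 9->4, 5->2, 7->3, 16->8, 17->9, 12->6, 3->1, 14->7
rank(y): 11->8, 8->6, 15->9, 4->4, 3->3, 7->5, 1->1, 10->7, 2->2
Step 2: d_i = R_x(i) - R_y(i); compute d_i^2.
  (5-8)^2=9, (4-6)^2=4, (2-9)^2=49, (3-4)^2=1, (8-3)^2=25, (9-5)^2=16, (6-1)^2=25, (1-7)^2=36, (7-2)^2=25
sum(d^2) = 190.
Step 3: rho = 1 - 6*190 / (9*(9^2 - 1)) = 1 - 1140/720 = -0.583333.
Step 4: Under H0, t = rho * sqrt((n-2)/(1-rho^2)) = -1.9001 ~ t(7).
Step 5: Two-sided p-value from the t-distribution with 7 df = 0.099186.
Step 6: alpha = 0.05. fail to reject H0.

rho = -0.5833, p = 0.099186, fail to reject H0 at alpha = 0.05.


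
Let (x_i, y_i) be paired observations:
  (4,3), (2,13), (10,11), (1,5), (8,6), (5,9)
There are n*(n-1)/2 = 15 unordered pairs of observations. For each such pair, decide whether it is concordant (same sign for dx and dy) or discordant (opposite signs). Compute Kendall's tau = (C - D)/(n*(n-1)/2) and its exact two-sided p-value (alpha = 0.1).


Step 1: Enumerate the 15 unordered pairs (i,j) with i<j and classify each by sign(x_j-x_i) * sign(y_j-y_i).
  (1,2):dx=-2,dy=+10->D; (1,3):dx=+6,dy=+8->C; (1,4):dx=-3,dy=+2->D; (1,5):dx=+4,dy=+3->C
  (1,6):dx=+1,dy=+6->C; (2,3):dx=+8,dy=-2->D; (2,4):dx=-1,dy=-8->C; (2,5):dx=+6,dy=-7->D
  (2,6):dx=+3,dy=-4->D; (3,4):dx=-9,dy=-6->C; (3,5):dx=-2,dy=-5->C; (3,6):dx=-5,dy=-2->C
  (4,5):dx=+7,dy=+1->C; (4,6):dx=+4,dy=+4->C; (5,6):dx=-3,dy=+3->D
Step 2: C = 9, D = 6, total pairs = 15.
Step 3: tau = (C - D)/(n(n-1)/2) = (9 - 6)/15 = 0.200000.
Step 4: Exact two-sided p-value (enumerate n! = 720 permutations of y under H0): p = 0.719444.
Step 5: alpha = 0.1. fail to reject H0.

tau_b = 0.2000 (C=9, D=6), p = 0.719444, fail to reject H0.


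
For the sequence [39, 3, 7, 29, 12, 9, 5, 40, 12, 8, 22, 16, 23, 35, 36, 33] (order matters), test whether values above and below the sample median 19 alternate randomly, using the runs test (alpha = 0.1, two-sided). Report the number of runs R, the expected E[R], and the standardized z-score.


Step 1: Compute median = 19; label A = above, B = below.
Labels in order: ABBABBBABBABAAAA  (n_A = 8, n_B = 8)
Step 2: Count runs R = 9.
Step 3: Under H0 (random ordering), E[R] = 2*n_A*n_B/(n_A+n_B) + 1 = 2*8*8/16 + 1 = 9.0000.
        Var[R] = 2*n_A*n_B*(2*n_A*n_B - n_A - n_B) / ((n_A+n_B)^2 * (n_A+n_B-1)) = 14336/3840 = 3.7333.
        SD[R] = 1.9322.
Step 4: R = E[R], so z = 0 with no continuity correction.
Step 5: Two-sided p-value via normal approximation = 2*(1 - Phi(|z|)) = 1.000000.
Step 6: alpha = 0.1. fail to reject H0.

R = 9, z = 0.0000, p = 1.000000, fail to reject H0.


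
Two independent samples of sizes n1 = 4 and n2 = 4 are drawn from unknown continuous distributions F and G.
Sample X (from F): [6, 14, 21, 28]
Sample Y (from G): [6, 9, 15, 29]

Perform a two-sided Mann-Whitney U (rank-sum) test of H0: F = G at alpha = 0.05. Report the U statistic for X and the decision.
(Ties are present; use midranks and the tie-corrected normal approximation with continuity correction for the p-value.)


Step 1: Combine and sort all 8 observations; assign midranks.
sorted (value, group): (6,X), (6,Y), (9,Y), (14,X), (15,Y), (21,X), (28,X), (29,Y)
ranks: 6->1.5, 6->1.5, 9->3, 14->4, 15->5, 21->6, 28->7, 29->8
Step 2: Rank sum for X: R1 = 1.5 + 4 + 6 + 7 = 18.5.
Step 3: U_X = R1 - n1(n1+1)/2 = 18.5 - 4*5/2 = 18.5 - 10 = 8.5.
       U_Y = n1*n2 - U_X = 16 - 8.5 = 7.5.
Step 4: Ties are present, so use the tie-corrected normal approximation (with continuity correction) for the p-value.
Step 5: p-value = 1.000000; compare to alpha = 0.05. fail to reject H0.

U_X = 8.5, p = 1.000000, fail to reject H0 at alpha = 0.05.


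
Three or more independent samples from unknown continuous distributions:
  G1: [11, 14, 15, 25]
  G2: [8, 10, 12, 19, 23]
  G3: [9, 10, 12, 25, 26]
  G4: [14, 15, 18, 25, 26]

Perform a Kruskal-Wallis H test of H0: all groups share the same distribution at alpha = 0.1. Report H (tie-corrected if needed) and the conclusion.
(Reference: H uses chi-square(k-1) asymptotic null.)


Step 1: Combine all N = 19 observations and assign midranks.
sorted (value, group, rank): (8,G2,1), (9,G3,2), (10,G2,3.5), (10,G3,3.5), (11,G1,5), (12,G2,6.5), (12,G3,6.5), (14,G1,8.5), (14,G4,8.5), (15,G1,10.5), (15,G4,10.5), (18,G4,12), (19,G2,13), (23,G2,14), (25,G1,16), (25,G3,16), (25,G4,16), (26,G3,18.5), (26,G4,18.5)
Step 2: Sum ranks within each group.
R_1 = 40 (n_1 = 4)
R_2 = 38 (n_2 = 5)
R_3 = 46.5 (n_3 = 5)
R_4 = 65.5 (n_4 = 5)
Step 3: H = 12/(N(N+1)) * sum(R_i^2/n_i) - 3(N+1)
     = 12/(19*20) * (40^2/4 + 38^2/5 + 46.5^2/5 + 65.5^2/5) - 3*20
     = 0.031579 * 1979.3 - 60
     = 2.504211.
Step 4: Ties present; correction factor C = 1 - 54/(19^3 - 19) = 0.992105. Corrected H = 2.504211 / 0.992105 = 2.524138.
Step 5: Under H0, H ~ chi^2(3); p-value = 0.470945.
Step 6: alpha = 0.1. fail to reject H0.

H = 2.5241, df = 3, p = 0.470945, fail to reject H0.


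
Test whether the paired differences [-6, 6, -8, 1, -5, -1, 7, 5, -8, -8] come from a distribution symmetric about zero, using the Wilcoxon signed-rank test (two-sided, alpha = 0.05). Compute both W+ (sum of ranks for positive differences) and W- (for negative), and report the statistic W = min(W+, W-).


Step 1: Drop any zero differences (none here) and take |d_i|.
|d| = [6, 6, 8, 1, 5, 1, 7, 5, 8, 8]
Step 2: Midrank |d_i| (ties get averaged ranks).
ranks: |6|->5.5, |6|->5.5, |8|->9, |1|->1.5, |5|->3.5, |1|->1.5, |7|->7, |5|->3.5, |8|->9, |8|->9
Step 3: Attach original signs; sum ranks with positive sign and with negative sign.
W+ = 5.5 + 1.5 + 7 + 3.5 = 17.5
W- = 5.5 + 9 + 3.5 + 1.5 + 9 + 9 = 37.5
(Check: W+ + W- = 55 should equal n(n+1)/2 = 55.)
Step 4: Test statistic W = min(W+, W-) = 17.5.
Step 5: Ties in |d|, so use the tie-corrected normal approximation.
        E[W] = n(n+1)/4 = 10*11/4 = 27.5.
        Tie groups: |d|=1 (t=2), |d|=5 (t=2), |d|=6 (t=2), |d|=8 (t=3); sum(t^3 - t) = 42.
        Var[W] = n(n+1)(2n+1)/24 - sum(t^3-t)/48 = 2310/24 - 42/48 = 95.375.
        z = (W - E[W]) / sqrt(Var[W]) = (17.5 - 27.5) / 9.7660 = -1.0240.
        Two-sided p = 2*Phi(z) = 0.305854.
Step 6: alpha = 0.05. fail to reject H0.

W+ = 17.5, W- = 37.5, W = min = 17.5, p = 0.305854, fail to reject H0.


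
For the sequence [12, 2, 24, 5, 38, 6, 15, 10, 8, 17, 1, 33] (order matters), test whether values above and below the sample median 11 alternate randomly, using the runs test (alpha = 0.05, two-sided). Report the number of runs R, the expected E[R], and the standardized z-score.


Step 1: Compute median = 11; label A = above, B = below.
Labels in order: ABABABABBABA  (n_A = 6, n_B = 6)
Step 2: Count runs R = 11.
Step 3: Under H0 (random ordering), E[R] = 2*n_A*n_B/(n_A+n_B) + 1 = 2*6*6/12 + 1 = 7.0000.
        Var[R] = 2*n_A*n_B*(2*n_A*n_B - n_A - n_B) / ((n_A+n_B)^2 * (n_A+n_B-1)) = 4320/1584 = 2.7273.
        SD[R] = 1.6514.
Step 4: Continuity-corrected z = (R - 0.5 - E[R]) / SD[R] = (11 - 0.5 - 7.0000) / 1.6514 = 2.1194.
Step 5: Two-sided p-value via normal approximation = 2*(1 - Phi(|z|)) = 0.034060.
Step 6: alpha = 0.05. reject H0.

R = 11, z = 2.1194, p = 0.034060, reject H0.


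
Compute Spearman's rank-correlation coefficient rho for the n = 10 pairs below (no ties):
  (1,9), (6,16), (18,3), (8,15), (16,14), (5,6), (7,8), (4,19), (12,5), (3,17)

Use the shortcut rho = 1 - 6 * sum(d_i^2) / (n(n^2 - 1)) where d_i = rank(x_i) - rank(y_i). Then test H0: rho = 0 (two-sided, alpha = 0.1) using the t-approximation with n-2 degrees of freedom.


Step 1: Rank x and y separately (midranks; no ties here).
rank(x): 1->1, 6->5, 18->10, 8->7, 16->9, 5->4, 7->6, 4->3, 12->8, 3->2
rank(y): 9->5, 16->8, 3->1, 15->7, 14->6, 6->3, 8->4, 19->10, 5->2, 17->9
Step 2: d_i = R_x(i) - R_y(i); compute d_i^2.
  (1-5)^2=16, (5-8)^2=9, (10-1)^2=81, (7-7)^2=0, (9-6)^2=9, (4-3)^2=1, (6-4)^2=4, (3-10)^2=49, (8-2)^2=36, (2-9)^2=49
sum(d^2) = 254.
Step 3: rho = 1 - 6*254 / (10*(10^2 - 1)) = 1 - 1524/990 = -0.539394.
Step 4: Under H0, t = rho * sqrt((n-2)/(1-rho^2)) = -1.8118 ~ t(8).
Step 5: Two-sided p-value from the t-distribution with 8 df = 0.107593.
Step 6: alpha = 0.1. fail to reject H0.

rho = -0.5394, p = 0.107593, fail to reject H0 at alpha = 0.1.


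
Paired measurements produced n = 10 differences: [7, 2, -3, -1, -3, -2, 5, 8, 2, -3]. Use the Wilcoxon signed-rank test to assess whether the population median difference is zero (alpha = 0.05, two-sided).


Step 1: Drop any zero differences (none here) and take |d_i|.
|d| = [7, 2, 3, 1, 3, 2, 5, 8, 2, 3]
Step 2: Midrank |d_i| (ties get averaged ranks).
ranks: |7|->9, |2|->3, |3|->6, |1|->1, |3|->6, |2|->3, |5|->8, |8|->10, |2|->3, |3|->6
Step 3: Attach original signs; sum ranks with positive sign and with negative sign.
W+ = 9 + 3 + 8 + 10 + 3 = 33
W- = 6 + 1 + 6 + 3 + 6 = 22
(Check: W+ + W- = 55 should equal n(n+1)/2 = 55.)
Step 4: Test statistic W = min(W+, W-) = 22.
Step 5: Ties in |d|, so use the tie-corrected normal approximation.
        E[W] = n(n+1)/4 = 10*11/4 = 27.5.
        Tie groups: |d|=2 (t=3), |d|=3 (t=3); sum(t^3 - t) = 48.
        Var[W] = n(n+1)(2n+1)/24 - sum(t^3-t)/48 = 2310/24 - 48/48 = 95.25.
        z = (W - E[W]) / sqrt(Var[W]) = (22 - 27.5) / 9.7596 = -0.5635.
        Two-sided p = 2*Phi(z) = 0.573062.
Step 6: alpha = 0.05. fail to reject H0.

W+ = 33, W- = 22, W = min = 22, p = 0.573062, fail to reject H0.


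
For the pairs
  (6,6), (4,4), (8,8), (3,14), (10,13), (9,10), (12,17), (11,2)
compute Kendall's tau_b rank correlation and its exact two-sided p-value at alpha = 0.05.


Step 1: Enumerate the 28 unordered pairs (i,j) with i<j and classify each by sign(x_j-x_i) * sign(y_j-y_i).
  (1,2):dx=-2,dy=-2->C; (1,3):dx=+2,dy=+2->C; (1,4):dx=-3,dy=+8->D; (1,5):dx=+4,dy=+7->C
  (1,6):dx=+3,dy=+4->C; (1,7):dx=+6,dy=+11->C; (1,8):dx=+5,dy=-4->D; (2,3):dx=+4,dy=+4->C
  (2,4):dx=-1,dy=+10->D; (2,5):dx=+6,dy=+9->C; (2,6):dx=+5,dy=+6->C; (2,7):dx=+8,dy=+13->C
  (2,8):dx=+7,dy=-2->D; (3,4):dx=-5,dy=+6->D; (3,5):dx=+2,dy=+5->C; (3,6):dx=+1,dy=+2->C
  (3,7):dx=+4,dy=+9->C; (3,8):dx=+3,dy=-6->D; (4,5):dx=+7,dy=-1->D; (4,6):dx=+6,dy=-4->D
  (4,7):dx=+9,dy=+3->C; (4,8):dx=+8,dy=-12->D; (5,6):dx=-1,dy=-3->C; (5,7):dx=+2,dy=+4->C
  (5,8):dx=+1,dy=-11->D; (6,7):dx=+3,dy=+7->C; (6,8):dx=+2,dy=-8->D; (7,8):dx=-1,dy=-15->C
Step 2: C = 17, D = 11, total pairs = 28.
Step 3: tau = (C - D)/(n(n-1)/2) = (17 - 11)/28 = 0.214286.
Step 4: Exact two-sided p-value (enumerate n! = 40320 permutations of y under H0): p = 0.548413.
Step 5: alpha = 0.05. fail to reject H0.

tau_b = 0.2143 (C=17, D=11), p = 0.548413, fail to reject H0.


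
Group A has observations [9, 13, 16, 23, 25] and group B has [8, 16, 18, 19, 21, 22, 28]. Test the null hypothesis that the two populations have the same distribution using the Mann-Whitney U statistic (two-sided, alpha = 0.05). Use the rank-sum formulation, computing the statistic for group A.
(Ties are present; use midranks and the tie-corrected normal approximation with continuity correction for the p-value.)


Step 1: Combine and sort all 12 observations; assign midranks.
sorted (value, group): (8,Y), (9,X), (13,X), (16,X), (16,Y), (18,Y), (19,Y), (21,Y), (22,Y), (23,X), (25,X), (28,Y)
ranks: 8->1, 9->2, 13->3, 16->4.5, 16->4.5, 18->6, 19->7, 21->8, 22->9, 23->10, 25->11, 28->12
Step 2: Rank sum for X: R1 = 2 + 3 + 4.5 + 10 + 11 = 30.5.
Step 3: U_X = R1 - n1(n1+1)/2 = 30.5 - 5*6/2 = 30.5 - 15 = 15.5.
       U_Y = n1*n2 - U_X = 35 - 15.5 = 19.5.
Step 4: Ties are present, so use the tie-corrected normal approximation (with continuity correction) for the p-value.
Step 5: p-value = 0.807210; compare to alpha = 0.05. fail to reject H0.

U_X = 15.5, p = 0.807210, fail to reject H0 at alpha = 0.05.


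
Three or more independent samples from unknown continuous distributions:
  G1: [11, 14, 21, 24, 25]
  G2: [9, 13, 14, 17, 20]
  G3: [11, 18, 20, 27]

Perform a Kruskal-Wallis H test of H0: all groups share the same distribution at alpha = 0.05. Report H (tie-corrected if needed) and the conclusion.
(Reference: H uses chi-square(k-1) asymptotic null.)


Step 1: Combine all N = 14 observations and assign midranks.
sorted (value, group, rank): (9,G2,1), (11,G1,2.5), (11,G3,2.5), (13,G2,4), (14,G1,5.5), (14,G2,5.5), (17,G2,7), (18,G3,8), (20,G2,9.5), (20,G3,9.5), (21,G1,11), (24,G1,12), (25,G1,13), (27,G3,14)
Step 2: Sum ranks within each group.
R_1 = 44 (n_1 = 5)
R_2 = 27 (n_2 = 5)
R_3 = 34 (n_3 = 4)
Step 3: H = 12/(N(N+1)) * sum(R_i^2/n_i) - 3(N+1)
     = 12/(14*15) * (44^2/5 + 27^2/5 + 34^2/4) - 3*15
     = 0.057143 * 822 - 45
     = 1.971429.
Step 4: Ties present; correction factor C = 1 - 18/(14^3 - 14) = 0.993407. Corrected H = 1.971429 / 0.993407 = 1.984513.
Step 5: Under H0, H ~ chi^2(2); p-value = 0.370739.
Step 6: alpha = 0.05. fail to reject H0.

H = 1.9845, df = 2, p = 0.370739, fail to reject H0.


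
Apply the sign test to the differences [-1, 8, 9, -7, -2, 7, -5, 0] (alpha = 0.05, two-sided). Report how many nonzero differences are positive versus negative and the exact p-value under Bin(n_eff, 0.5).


Step 1: Discard zero differences. Original n = 8; n_eff = number of nonzero differences = 7.
Nonzero differences (with sign): -1, +8, +9, -7, -2, +7, -5
Step 2: Count signs: positive = 3, negative = 4.
Step 3: Under H0: P(positive) = 0.5, so the number of positives S ~ Bin(7, 0.5).
Step 4: Two-sided exact p-value = sum of Bin(7,0.5) probabilities at or below the observed probability = 1.000000.
Step 5: alpha = 0.05. fail to reject H0.

n_eff = 7, pos = 3, neg = 4, p = 1.000000, fail to reject H0.


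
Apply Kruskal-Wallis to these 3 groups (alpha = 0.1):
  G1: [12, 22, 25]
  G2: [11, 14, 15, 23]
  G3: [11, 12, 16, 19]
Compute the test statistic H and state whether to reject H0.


Step 1: Combine all N = 11 observations and assign midranks.
sorted (value, group, rank): (11,G2,1.5), (11,G3,1.5), (12,G1,3.5), (12,G3,3.5), (14,G2,5), (15,G2,6), (16,G3,7), (19,G3,8), (22,G1,9), (23,G2,10), (25,G1,11)
Step 2: Sum ranks within each group.
R_1 = 23.5 (n_1 = 3)
R_2 = 22.5 (n_2 = 4)
R_3 = 20 (n_3 = 4)
Step 3: H = 12/(N(N+1)) * sum(R_i^2/n_i) - 3(N+1)
     = 12/(11*12) * (23.5^2/3 + 22.5^2/4 + 20^2/4) - 3*12
     = 0.090909 * 410.646 - 36
     = 1.331439.
Step 4: Ties present; correction factor C = 1 - 12/(11^3 - 11) = 0.990909. Corrected H = 1.331439 / 0.990909 = 1.343654.
Step 5: Under H0, H ~ chi^2(2); p-value = 0.510774.
Step 6: alpha = 0.1. fail to reject H0.

H = 1.3437, df = 2, p = 0.510774, fail to reject H0.


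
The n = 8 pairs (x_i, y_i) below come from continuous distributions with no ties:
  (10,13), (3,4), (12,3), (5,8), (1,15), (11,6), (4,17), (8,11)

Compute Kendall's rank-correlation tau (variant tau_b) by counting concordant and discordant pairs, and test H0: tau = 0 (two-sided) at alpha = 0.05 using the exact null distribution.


Step 1: Enumerate the 28 unordered pairs (i,j) with i<j and classify each by sign(x_j-x_i) * sign(y_j-y_i).
  (1,2):dx=-7,dy=-9->C; (1,3):dx=+2,dy=-10->D; (1,4):dx=-5,dy=-5->C; (1,5):dx=-9,dy=+2->D
  (1,6):dx=+1,dy=-7->D; (1,7):dx=-6,dy=+4->D; (1,8):dx=-2,dy=-2->C; (2,3):dx=+9,dy=-1->D
  (2,4):dx=+2,dy=+4->C; (2,5):dx=-2,dy=+11->D; (2,6):dx=+8,dy=+2->C; (2,7):dx=+1,dy=+13->C
  (2,8):dx=+5,dy=+7->C; (3,4):dx=-7,dy=+5->D; (3,5):dx=-11,dy=+12->D; (3,6):dx=-1,dy=+3->D
  (3,7):dx=-8,dy=+14->D; (3,8):dx=-4,dy=+8->D; (4,5):dx=-4,dy=+7->D; (4,6):dx=+6,dy=-2->D
  (4,7):dx=-1,dy=+9->D; (4,8):dx=+3,dy=+3->C; (5,6):dx=+10,dy=-9->D; (5,7):dx=+3,dy=+2->C
  (5,8):dx=+7,dy=-4->D; (6,7):dx=-7,dy=+11->D; (6,8):dx=-3,dy=+5->D; (7,8):dx=+4,dy=-6->D
Step 2: C = 9, D = 19, total pairs = 28.
Step 3: tau = (C - D)/(n(n-1)/2) = (9 - 19)/28 = -0.357143.
Step 4: Exact two-sided p-value (enumerate n! = 40320 permutations of y under H0): p = 0.275099.
Step 5: alpha = 0.05. fail to reject H0.

tau_b = -0.3571 (C=9, D=19), p = 0.275099, fail to reject H0.


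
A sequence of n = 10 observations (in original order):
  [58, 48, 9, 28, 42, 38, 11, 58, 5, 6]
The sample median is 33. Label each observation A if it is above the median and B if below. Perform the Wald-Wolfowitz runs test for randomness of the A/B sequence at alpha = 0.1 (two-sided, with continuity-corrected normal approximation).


Step 1: Compute median = 33; label A = above, B = below.
Labels in order: AABBAABABB  (n_A = 5, n_B = 5)
Step 2: Count runs R = 6.
Step 3: Under H0 (random ordering), E[R] = 2*n_A*n_B/(n_A+n_B) + 1 = 2*5*5/10 + 1 = 6.0000.
        Var[R] = 2*n_A*n_B*(2*n_A*n_B - n_A - n_B) / ((n_A+n_B)^2 * (n_A+n_B-1)) = 2000/900 = 2.2222.
        SD[R] = 1.4907.
Step 4: R = E[R], so z = 0 with no continuity correction.
Step 5: Two-sided p-value via normal approximation = 2*(1 - Phi(|z|)) = 1.000000.
Step 6: alpha = 0.1. fail to reject H0.

R = 6, z = 0.0000, p = 1.000000, fail to reject H0.


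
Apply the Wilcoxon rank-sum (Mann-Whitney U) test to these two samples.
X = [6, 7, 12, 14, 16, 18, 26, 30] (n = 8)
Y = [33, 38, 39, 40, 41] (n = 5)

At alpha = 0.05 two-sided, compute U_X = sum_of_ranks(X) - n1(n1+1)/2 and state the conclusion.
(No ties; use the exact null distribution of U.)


Step 1: Combine and sort all 13 observations; assign midranks.
sorted (value, group): (6,X), (7,X), (12,X), (14,X), (16,X), (18,X), (26,X), (30,X), (33,Y), (38,Y), (39,Y), (40,Y), (41,Y)
ranks: 6->1, 7->2, 12->3, 14->4, 16->5, 18->6, 26->7, 30->8, 33->9, 38->10, 39->11, 40->12, 41->13
Step 2: Rank sum for X: R1 = 1 + 2 + 3 + 4 + 5 + 6 + 7 + 8 = 36.
Step 3: U_X = R1 - n1(n1+1)/2 = 36 - 8*9/2 = 36 - 36 = 0.
       U_Y = n1*n2 - U_X = 40 - 0 = 40.
Step 4: No ties, so the exact null distribution of U (based on enumerating the C(13,8) = 1287 equally likely rank assignments) gives the two-sided p-value.
Step 5: p-value = 0.001554; compare to alpha = 0.05. reject H0.

U_X = 0, p = 0.001554, reject H0 at alpha = 0.05.


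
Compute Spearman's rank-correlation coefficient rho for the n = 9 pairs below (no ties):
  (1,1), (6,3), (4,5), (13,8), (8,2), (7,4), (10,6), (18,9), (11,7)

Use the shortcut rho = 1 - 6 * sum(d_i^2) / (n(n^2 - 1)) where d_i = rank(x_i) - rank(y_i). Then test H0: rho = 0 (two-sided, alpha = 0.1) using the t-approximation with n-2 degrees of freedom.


Step 1: Rank x and y separately (midranks; no ties here).
rank(x): 1->1, 6->3, 4->2, 13->8, 8->5, 7->4, 10->6, 18->9, 11->7
rank(y): 1->1, 3->3, 5->5, 8->8, 2->2, 4->4, 6->6, 9->9, 7->7
Step 2: d_i = R_x(i) - R_y(i); compute d_i^2.
  (1-1)^2=0, (3-3)^2=0, (2-5)^2=9, (8-8)^2=0, (5-2)^2=9, (4-4)^2=0, (6-6)^2=0, (9-9)^2=0, (7-7)^2=0
sum(d^2) = 18.
Step 3: rho = 1 - 6*18 / (9*(9^2 - 1)) = 1 - 108/720 = 0.850000.
Step 4: Under H0, t = rho * sqrt((n-2)/(1-rho^2)) = 4.2691 ~ t(7).
Step 5: Two-sided p-value from the t-distribution with 7 df = 0.003705.
Step 6: alpha = 0.1. reject H0.

rho = 0.8500, p = 0.003705, reject H0 at alpha = 0.1.


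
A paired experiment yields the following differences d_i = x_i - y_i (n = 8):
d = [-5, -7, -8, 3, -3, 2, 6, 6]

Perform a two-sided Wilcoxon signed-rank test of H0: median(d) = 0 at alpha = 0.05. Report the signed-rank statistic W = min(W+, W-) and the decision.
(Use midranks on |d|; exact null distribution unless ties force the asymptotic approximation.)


Step 1: Drop any zero differences (none here) and take |d_i|.
|d| = [5, 7, 8, 3, 3, 2, 6, 6]
Step 2: Midrank |d_i| (ties get averaged ranks).
ranks: |5|->4, |7|->7, |8|->8, |3|->2.5, |3|->2.5, |2|->1, |6|->5.5, |6|->5.5
Step 3: Attach original signs; sum ranks with positive sign and with negative sign.
W+ = 2.5 + 1 + 5.5 + 5.5 = 14.5
W- = 4 + 7 + 8 + 2.5 = 21.5
(Check: W+ + W- = 36 should equal n(n+1)/2 = 36.)
Step 4: Test statistic W = min(W+, W-) = 14.5.
Step 5: Ties in |d|, so use the tie-corrected normal approximation.
        E[W] = n(n+1)/4 = 8*9/4 = 18.
        Tie groups: |d|=3 (t=2), |d|=6 (t=2); sum(t^3 - t) = 12.
        Var[W] = n(n+1)(2n+1)/24 - sum(t^3-t)/48 = 1224/24 - 12/48 = 50.75.
        z = (W - E[W]) / sqrt(Var[W]) = (14.5 - 18) / 7.1239 = -0.4913.
        Two-sided p = 2*Phi(z) = 0.623212.
Step 6: alpha = 0.05. fail to reject H0.

W+ = 14.5, W- = 21.5, W = min = 14.5, p = 0.623212, fail to reject H0.


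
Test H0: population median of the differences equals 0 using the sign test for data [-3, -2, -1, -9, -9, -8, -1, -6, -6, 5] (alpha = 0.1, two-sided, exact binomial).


Step 1: Discard zero differences. Original n = 10; n_eff = number of nonzero differences = 10.
Nonzero differences (with sign): -3, -2, -1, -9, -9, -8, -1, -6, -6, +5
Step 2: Count signs: positive = 1, negative = 9.
Step 3: Under H0: P(positive) = 0.5, so the number of positives S ~ Bin(10, 0.5).
Step 4: Two-sided exact p-value = sum of Bin(10,0.5) probabilities at or below the observed probability = 0.021484.
Step 5: alpha = 0.1. reject H0.

n_eff = 10, pos = 1, neg = 9, p = 0.021484, reject H0.


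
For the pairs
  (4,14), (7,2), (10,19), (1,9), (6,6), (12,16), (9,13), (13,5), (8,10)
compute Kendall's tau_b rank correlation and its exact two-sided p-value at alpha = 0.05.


Step 1: Enumerate the 36 unordered pairs (i,j) with i<j and classify each by sign(x_j-x_i) * sign(y_j-y_i).
  (1,2):dx=+3,dy=-12->D; (1,3):dx=+6,dy=+5->C; (1,4):dx=-3,dy=-5->C; (1,5):dx=+2,dy=-8->D
  (1,6):dx=+8,dy=+2->C; (1,7):dx=+5,dy=-1->D; (1,8):dx=+9,dy=-9->D; (1,9):dx=+4,dy=-4->D
  (2,3):dx=+3,dy=+17->C; (2,4):dx=-6,dy=+7->D; (2,5):dx=-1,dy=+4->D; (2,6):dx=+5,dy=+14->C
  (2,7):dx=+2,dy=+11->C; (2,8):dx=+6,dy=+3->C; (2,9):dx=+1,dy=+8->C; (3,4):dx=-9,dy=-10->C
  (3,5):dx=-4,dy=-13->C; (3,6):dx=+2,dy=-3->D; (3,7):dx=-1,dy=-6->C; (3,8):dx=+3,dy=-14->D
  (3,9):dx=-2,dy=-9->C; (4,5):dx=+5,dy=-3->D; (4,6):dx=+11,dy=+7->C; (4,7):dx=+8,dy=+4->C
  (4,8):dx=+12,dy=-4->D; (4,9):dx=+7,dy=+1->C; (5,6):dx=+6,dy=+10->C; (5,7):dx=+3,dy=+7->C
  (5,8):dx=+7,dy=-1->D; (5,9):dx=+2,dy=+4->C; (6,7):dx=-3,dy=-3->C; (6,8):dx=+1,dy=-11->D
  (6,9):dx=-4,dy=-6->C; (7,8):dx=+4,dy=-8->D; (7,9):dx=-1,dy=-3->C; (8,9):dx=-5,dy=+5->D
Step 2: C = 21, D = 15, total pairs = 36.
Step 3: tau = (C - D)/(n(n-1)/2) = (21 - 15)/36 = 0.166667.
Step 4: Exact two-sided p-value (enumerate n! = 362880 permutations of y under H0): p = 0.612202.
Step 5: alpha = 0.05. fail to reject H0.

tau_b = 0.1667 (C=21, D=15), p = 0.612202, fail to reject H0.


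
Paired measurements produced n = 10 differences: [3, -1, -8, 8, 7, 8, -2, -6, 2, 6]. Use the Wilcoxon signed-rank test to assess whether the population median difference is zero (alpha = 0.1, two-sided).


Step 1: Drop any zero differences (none here) and take |d_i|.
|d| = [3, 1, 8, 8, 7, 8, 2, 6, 2, 6]
Step 2: Midrank |d_i| (ties get averaged ranks).
ranks: |3|->4, |1|->1, |8|->9, |8|->9, |7|->7, |8|->9, |2|->2.5, |6|->5.5, |2|->2.5, |6|->5.5
Step 3: Attach original signs; sum ranks with positive sign and with negative sign.
W+ = 4 + 9 + 7 + 9 + 2.5 + 5.5 = 37
W- = 1 + 9 + 2.5 + 5.5 = 18
(Check: W+ + W- = 55 should equal n(n+1)/2 = 55.)
Step 4: Test statistic W = min(W+, W-) = 18.
Step 5: Ties in |d|, so use the tie-corrected normal approximation.
        E[W] = n(n+1)/4 = 10*11/4 = 27.5.
        Tie groups: |d|=2 (t=2), |d|=6 (t=2), |d|=8 (t=3); sum(t^3 - t) = 36.
        Var[W] = n(n+1)(2n+1)/24 - sum(t^3-t)/48 = 2310/24 - 36/48 = 95.5.
        z = (W - E[W]) / sqrt(Var[W]) = (18 - 27.5) / 9.7724 = -0.9721.
        Two-sided p = 2*Phi(z) = 0.330989.
Step 6: alpha = 0.1. fail to reject H0.

W+ = 37, W- = 18, W = min = 18, p = 0.330989, fail to reject H0.


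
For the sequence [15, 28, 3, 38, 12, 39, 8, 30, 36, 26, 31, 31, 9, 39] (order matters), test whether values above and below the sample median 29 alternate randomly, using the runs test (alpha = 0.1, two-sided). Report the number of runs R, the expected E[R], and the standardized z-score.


Step 1: Compute median = 29; label A = above, B = below.
Labels in order: BBBABABAABAABA  (n_A = 7, n_B = 7)
Step 2: Count runs R = 10.
Step 3: Under H0 (random ordering), E[R] = 2*n_A*n_B/(n_A+n_B) + 1 = 2*7*7/14 + 1 = 8.0000.
        Var[R] = 2*n_A*n_B*(2*n_A*n_B - n_A - n_B) / ((n_A+n_B)^2 * (n_A+n_B-1)) = 8232/2548 = 3.2308.
        SD[R] = 1.7974.
Step 4: Continuity-corrected z = (R - 0.5 - E[R]) / SD[R] = (10 - 0.5 - 8.0000) / 1.7974 = 0.8345.
Step 5: Two-sided p-value via normal approximation = 2*(1 - Phi(|z|)) = 0.403986.
Step 6: alpha = 0.1. fail to reject H0.

R = 10, z = 0.8345, p = 0.403986, fail to reject H0.


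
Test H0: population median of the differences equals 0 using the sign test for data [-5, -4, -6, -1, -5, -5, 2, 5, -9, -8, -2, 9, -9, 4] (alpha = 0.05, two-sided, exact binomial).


Step 1: Discard zero differences. Original n = 14; n_eff = number of nonzero differences = 14.
Nonzero differences (with sign): -5, -4, -6, -1, -5, -5, +2, +5, -9, -8, -2, +9, -9, +4
Step 2: Count signs: positive = 4, negative = 10.
Step 3: Under H0: P(positive) = 0.5, so the number of positives S ~ Bin(14, 0.5).
Step 4: Two-sided exact p-value = sum of Bin(14,0.5) probabilities at or below the observed probability = 0.179565.
Step 5: alpha = 0.05. fail to reject H0.

n_eff = 14, pos = 4, neg = 10, p = 0.179565, fail to reject H0.


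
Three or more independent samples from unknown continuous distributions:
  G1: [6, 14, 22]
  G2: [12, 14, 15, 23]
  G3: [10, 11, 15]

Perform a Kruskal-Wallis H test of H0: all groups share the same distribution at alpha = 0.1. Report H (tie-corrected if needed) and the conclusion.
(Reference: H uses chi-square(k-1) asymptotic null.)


Step 1: Combine all N = 10 observations and assign midranks.
sorted (value, group, rank): (6,G1,1), (10,G3,2), (11,G3,3), (12,G2,4), (14,G1,5.5), (14,G2,5.5), (15,G2,7.5), (15,G3,7.5), (22,G1,9), (23,G2,10)
Step 2: Sum ranks within each group.
R_1 = 15.5 (n_1 = 3)
R_2 = 27 (n_2 = 4)
R_3 = 12.5 (n_3 = 3)
Step 3: H = 12/(N(N+1)) * sum(R_i^2/n_i) - 3(N+1)
     = 12/(10*11) * (15.5^2/3 + 27^2/4 + 12.5^2/3) - 3*11
     = 0.109091 * 314.417 - 33
     = 1.300000.
Step 4: Ties present; correction factor C = 1 - 12/(10^3 - 10) = 0.987879. Corrected H = 1.300000 / 0.987879 = 1.315951.
Step 5: Under H0, H ~ chi^2(2); p-value = 0.517899.
Step 6: alpha = 0.1. fail to reject H0.

H = 1.3160, df = 2, p = 0.517899, fail to reject H0.
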